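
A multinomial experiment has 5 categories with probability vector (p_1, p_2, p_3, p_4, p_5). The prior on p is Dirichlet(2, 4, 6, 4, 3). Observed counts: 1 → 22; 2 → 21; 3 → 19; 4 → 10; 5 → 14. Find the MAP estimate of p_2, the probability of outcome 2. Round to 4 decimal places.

MAP estimate: 0.2400

The posterior is Dirichlet(αᵢ + nᵢ) = Dirichlet(24, 25, 25, 14, 17).
For a Dirichlet(a₁,…,a_K) with all aᵢ > 1, the mode has j-th component (aⱼ − 1)/(Σaᵢ − K).
Here Σaᵢ = 105 and K = 5, so p_2 = (25 − 1)/(105 − 5) = 24/100 ≈ 0.2400.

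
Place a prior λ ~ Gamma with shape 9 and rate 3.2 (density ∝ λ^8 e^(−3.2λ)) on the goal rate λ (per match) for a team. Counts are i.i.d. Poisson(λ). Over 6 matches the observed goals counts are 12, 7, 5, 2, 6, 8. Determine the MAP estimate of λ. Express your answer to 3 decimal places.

Σxᵢ = 12+7+5+2+6+8 = 40, with n = 6.
Posterior ∝ λ^8e^(−3.2λ) · λ^40e^(−6λ) = λ^48e^(−9.2λ), i.e. Gamma(shape=49, rate=9.2).
The mode of a Gamma(a, b) with a ≥ 1 (shape–rate) is (a−1)/b = 48/9.2 ≈ 5.217.

λ̂_MAP = 5.217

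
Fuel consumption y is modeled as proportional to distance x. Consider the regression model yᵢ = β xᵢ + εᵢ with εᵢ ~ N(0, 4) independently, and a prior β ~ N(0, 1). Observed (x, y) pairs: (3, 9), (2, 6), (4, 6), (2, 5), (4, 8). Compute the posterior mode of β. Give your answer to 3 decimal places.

β̂_MAP = 1.981

log p(β | y) = −Σ(yᵢ − βxᵢ)²/(2·4) − β²/(2·1) + const.
Setting the derivative to zero: Σxᵢ(yᵢ − βxᵢ)/4 − β/1 = 0, so β = Σxᵢyᵢ / (Σxᵢ² + σ²/τ²).
Σxᵢyᵢ = 3·9 + 2·6 + 4·6 + 2·5 + 4·8 = 105; Σxᵢ² = 49; σ²/τ² = 4.
β̂_MAP = 105 / (49 + 4) = 105/53 ≈ 1.981.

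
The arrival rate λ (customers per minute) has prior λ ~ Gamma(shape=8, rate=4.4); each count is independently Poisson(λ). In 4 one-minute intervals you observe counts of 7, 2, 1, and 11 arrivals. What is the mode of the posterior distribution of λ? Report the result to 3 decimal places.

λ̂_MAP = 3.333

Σxᵢ = 7+2+1+11 = 21, with n = 4.
Posterior ∝ λ^7e^(−4.4λ) · λ^21e^(−4λ) = λ^28e^(−8.4λ), i.e. Gamma(shape=29, rate=8.4).
The mode of a Gamma(a, b) with a ≥ 1 (shape–rate) is (a−1)/b = 28/8.4 ≈ 3.333.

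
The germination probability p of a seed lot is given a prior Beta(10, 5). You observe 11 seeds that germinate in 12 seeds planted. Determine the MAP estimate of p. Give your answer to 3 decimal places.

Prior: Beta(10, 5).
Data: 11 successes in 12 trials. The binomial likelihood contributes p^11(1−p)^1, so the posterior is Beta(10+11, 5+1) = Beta(21, 6).
For Beta(a, b) with a, b > 1 the mode is (a−1)/(a+b−2) = 20/25 ≈ 0.800.

p̂_MAP = 0.800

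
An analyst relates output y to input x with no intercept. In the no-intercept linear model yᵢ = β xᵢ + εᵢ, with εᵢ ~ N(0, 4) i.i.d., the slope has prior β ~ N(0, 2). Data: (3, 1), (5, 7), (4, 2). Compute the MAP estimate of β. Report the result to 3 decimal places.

β̂_MAP = 0.885

log p(β | y) = −Σ(yᵢ − βxᵢ)²/(2·4) − β²/(2·2) + const.
Setting the derivative to zero: Σxᵢ(yᵢ − βxᵢ)/4 − β/2 = 0, so β = Σxᵢyᵢ / (Σxᵢ² + σ²/τ²).
Σxᵢyᵢ = 3·1 + 5·7 + 4·2 = 46; Σxᵢ² = 50; σ²/τ² = 2.
β̂_MAP = 46 / (50 + 2) = 46/52 ≈ 0.885.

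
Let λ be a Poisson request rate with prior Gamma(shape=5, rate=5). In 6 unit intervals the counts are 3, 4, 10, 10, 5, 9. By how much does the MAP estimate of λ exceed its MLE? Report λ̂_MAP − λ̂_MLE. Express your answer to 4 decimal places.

Σxᵢ = 41. Posterior is Gamma(46, 11); MAP = (46−1)/11 = 45/11 ≈ 4.09091.
MLE = x̄ = 41/6 ≈ 6.83333.
Difference = 45/11 − 41/6 = -181/66 ≈ -2.7424.

MAP − MLE = -2.7424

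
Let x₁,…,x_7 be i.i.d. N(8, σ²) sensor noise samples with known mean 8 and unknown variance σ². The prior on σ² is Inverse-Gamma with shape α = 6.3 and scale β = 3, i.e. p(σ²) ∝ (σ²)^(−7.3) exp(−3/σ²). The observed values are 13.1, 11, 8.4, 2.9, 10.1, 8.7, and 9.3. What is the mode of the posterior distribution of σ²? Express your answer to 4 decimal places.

Sum of squared deviations about the known mean: SS = (13.1−8)² + (11−8)² + (8.4−8)² + (2.9−8)² + (10.1−8)² + (8.7−8)² + (9.3−8)² = 67.77.
The Normal likelihood contributes (σ²)^(−n/2) exp(−SS/(2σ²)), so the posterior is Inverse-Gamma(α + n/2, β + SS/2) = Inverse-Gamma(9.8, 36.885).
The mode of Inverse-Gamma(a, b) is b/(a+1) = 36.885/10.8 ≈ 3.4153.

σ̂²_MAP = 3.4153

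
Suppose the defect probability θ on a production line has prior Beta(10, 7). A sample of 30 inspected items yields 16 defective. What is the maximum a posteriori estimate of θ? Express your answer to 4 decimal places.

Prior: Beta(10, 7).
Data: 16 successes in 30 trials. The binomial likelihood contributes θ^16(1−θ)^14, so the posterior is Beta(10+16, 7+14) = Beta(26, 21).
For Beta(a, b) with a, b > 1 the mode is (a−1)/(a+b−2) = 25/45 ≈ 0.5556.

θ̂_MAP = 0.5556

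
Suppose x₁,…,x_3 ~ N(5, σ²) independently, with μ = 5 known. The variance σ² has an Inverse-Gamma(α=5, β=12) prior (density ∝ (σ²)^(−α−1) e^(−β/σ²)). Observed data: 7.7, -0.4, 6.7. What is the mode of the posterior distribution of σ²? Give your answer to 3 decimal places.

σ̂²_MAP = 4.223

Sum of squared deviations about the known mean: SS = (7.7−5)² + (-0.4−5)² + (6.7−5)² = 39.34.
The Normal likelihood contributes (σ²)^(−n/2) exp(−SS/(2σ²)), so the posterior is Inverse-Gamma(α + n/2, β + SS/2) = Inverse-Gamma(6.5, 31.67).
The mode of Inverse-Gamma(a, b) is b/(a+1) = 31.67/7.5 ≈ 4.223.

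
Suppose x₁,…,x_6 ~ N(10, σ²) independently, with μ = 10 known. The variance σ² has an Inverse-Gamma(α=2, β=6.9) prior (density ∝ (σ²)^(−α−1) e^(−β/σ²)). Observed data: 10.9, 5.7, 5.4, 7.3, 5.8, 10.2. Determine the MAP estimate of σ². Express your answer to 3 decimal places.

Sum of squared deviations about the known mean: SS = (10.9−10)² + (5.7−10)² + (5.4−10)² + (7.3−10)² + (5.8−10)² + (10.2−10)² = 65.43.
The Normal likelihood contributes (σ²)^(−n/2) exp(−SS/(2σ²)), so the posterior is Inverse-Gamma(α + n/2, β + SS/2) = Inverse-Gamma(5, 39.615).
The mode of Inverse-Gamma(a, b) is b/(a+1) = 39.615/6 ≈ 6.603.

σ̂²_MAP = 6.603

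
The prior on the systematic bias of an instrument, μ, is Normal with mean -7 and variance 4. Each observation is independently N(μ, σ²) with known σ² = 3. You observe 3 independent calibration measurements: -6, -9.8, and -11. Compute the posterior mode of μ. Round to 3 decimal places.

μ̂_MAP = -8.547

n = 3; x̄ = ((-6) + (-9.8) + (-11))/3 = -26.8/3 = -134/15 ≈ -8.9333.
For a Normal prior and Normal likelihood with known variance, the posterior is Normal; its mode equals its mean, the precision-weighted average.
Prior precision 1/σ₀² = 1/4 = 0.25; data precision n/σ² = 3/3 = 1.
μ̂ = (0.25·(-7) + 1·(-134/15)) / (0.25 + 1) = (-641/60)/1.25 = -641/75 ≈ -8.547.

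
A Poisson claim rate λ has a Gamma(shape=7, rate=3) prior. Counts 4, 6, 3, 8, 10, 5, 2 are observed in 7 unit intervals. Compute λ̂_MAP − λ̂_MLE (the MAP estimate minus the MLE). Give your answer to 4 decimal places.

MAP − MLE = -1.0286

Σxᵢ = 38. Posterior is Gamma(45, 10); MAP = (45−1)/10 = 44/10 ≈ 4.40000.
MLE = x̄ = 38/7 ≈ 5.42857.
Difference = 44/10 − 38/7 = -36/35 ≈ -1.0286.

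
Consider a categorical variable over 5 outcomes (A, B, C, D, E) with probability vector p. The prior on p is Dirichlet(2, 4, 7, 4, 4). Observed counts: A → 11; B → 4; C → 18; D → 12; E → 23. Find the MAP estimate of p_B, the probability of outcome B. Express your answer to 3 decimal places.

The posterior is Dirichlet(αᵢ + nᵢ) = Dirichlet(13, 8, 25, 16, 27).
For a Dirichlet(a₁,…,a_K) with all aᵢ > 1, the mode has j-th component (aⱼ − 1)/(Σaᵢ − K).
Here Σaᵢ = 89 and K = 5, so p_B = (8 − 1)/(89 − 5) = 7/84 ≈ 0.083.

MAP estimate of p_B = 0.083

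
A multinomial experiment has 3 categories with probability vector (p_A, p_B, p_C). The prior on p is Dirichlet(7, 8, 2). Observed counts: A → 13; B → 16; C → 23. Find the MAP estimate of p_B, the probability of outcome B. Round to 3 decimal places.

MAP estimate of p_B = 0.348

The posterior is Dirichlet(αᵢ + nᵢ) = Dirichlet(20, 24, 25).
For a Dirichlet(a₁,…,a_K) with all aᵢ > 1, the mode has j-th component (aⱼ − 1)/(Σaᵢ − K).
Here Σaᵢ = 69 and K = 3, so p_B = (24 − 1)/(69 − 3) = 23/66 ≈ 0.348.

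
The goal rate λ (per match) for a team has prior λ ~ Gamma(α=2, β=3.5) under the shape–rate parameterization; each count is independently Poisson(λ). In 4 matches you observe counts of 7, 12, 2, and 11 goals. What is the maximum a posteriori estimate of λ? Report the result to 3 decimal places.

Σxᵢ = 7+12+2+11 = 32, with n = 4.
Posterior ∝ λe^(−3.5λ) · λ^32e^(−4λ) = λ^33e^(−7.5λ), i.e. Gamma(shape=34, rate=7.5).
The mode of a Gamma(a, b) with a ≥ 1 (shape–rate) is (a−1)/b = 33/7.5 ≈ 4.400.

λ̂_MAP = 4.400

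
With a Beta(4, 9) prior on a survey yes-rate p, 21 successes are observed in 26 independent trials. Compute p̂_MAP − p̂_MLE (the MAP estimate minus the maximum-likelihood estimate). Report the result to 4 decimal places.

MAP − MLE = -0.1590

Posterior is Beta(25, 14); MAP = (25−1)/(39−2) = 24/37 ≈ 0.64865.
MLE ignores the prior: p̂_MLE = k/n = 21/26 ≈ 0.80769.
Difference = 24/37 − 21/26 = -153/962 ≈ -0.1590.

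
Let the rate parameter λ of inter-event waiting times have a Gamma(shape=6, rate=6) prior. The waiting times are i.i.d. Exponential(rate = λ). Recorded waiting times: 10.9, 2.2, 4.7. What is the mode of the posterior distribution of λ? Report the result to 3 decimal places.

The Exponential(rate=λ) likelihood is ∝ λ^n e^(−λΣtᵢ). Here n = 3 and Σtᵢ = 10.9 + 2.2 + 4.7 = 17.8.
Posterior ∝ λ^5e^(−6λ) · λ^3e^(−17.8λ) = λ^8e^(−23.8λ), i.e. Gamma(9, 23.8).
Mode = (a−1)/b = 8/23.8 ≈ 0.336.

λ̂_MAP = 0.336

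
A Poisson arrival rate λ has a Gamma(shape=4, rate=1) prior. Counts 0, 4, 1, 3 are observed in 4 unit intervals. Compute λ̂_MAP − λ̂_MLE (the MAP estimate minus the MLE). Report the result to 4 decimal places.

Σxᵢ = 8. Posterior is Gamma(12, 5); MAP = (12−1)/5 = 11/5 ≈ 2.20000.
MLE = x̄ = 8/4 ≈ 2.00000.
Difference = 11/5 − 8/4 = 1/5 ≈ 0.2000.

MAP − MLE = 0.2000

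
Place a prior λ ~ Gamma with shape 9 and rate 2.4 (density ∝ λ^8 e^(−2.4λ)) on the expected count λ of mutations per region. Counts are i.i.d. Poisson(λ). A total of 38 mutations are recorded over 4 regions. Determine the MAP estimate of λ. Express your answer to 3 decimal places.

λ̂_MAP = 7.188

Σxᵢ = 38, n = 4.
Posterior ∝ λ^8e^(−2.4λ) · λ^38e^(−4λ) = λ^46e^(−6.4λ), i.e. Gamma(shape=47, rate=6.4).
The mode of a Gamma(a, b) with a ≥ 1 (shape–rate) is (a−1)/b = 46/6.4 ≈ 7.188.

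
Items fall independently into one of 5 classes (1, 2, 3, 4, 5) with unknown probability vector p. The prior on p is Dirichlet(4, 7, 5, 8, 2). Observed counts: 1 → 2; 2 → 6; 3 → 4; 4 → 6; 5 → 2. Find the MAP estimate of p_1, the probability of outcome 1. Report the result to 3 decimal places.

The posterior is Dirichlet(αᵢ + nᵢ) = Dirichlet(6, 13, 9, 14, 4).
For a Dirichlet(a₁,…,a_K) with all aᵢ > 1, the mode has j-th component (aⱼ − 1)/(Σaᵢ − K).
Here Σaᵢ = 46 and K = 5, so p_1 = (6 − 1)/(46 − 5) = 5/41 ≈ 0.122.

MAP estimate: 0.122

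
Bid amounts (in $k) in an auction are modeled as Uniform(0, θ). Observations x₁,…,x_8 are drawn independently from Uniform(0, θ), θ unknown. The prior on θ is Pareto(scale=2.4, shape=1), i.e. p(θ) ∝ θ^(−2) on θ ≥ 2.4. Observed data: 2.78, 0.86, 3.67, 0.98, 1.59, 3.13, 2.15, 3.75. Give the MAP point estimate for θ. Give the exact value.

θ̂_MAP = 3.75

The Uniform(0, θ) likelihood is θ^(−n) for θ ≥ max(xᵢ), zero otherwise. Here max(xᵢ) = 3.75.
Posterior ∝ θ^(−2) · θ^(−8) = θ^(−10) on θ ≥ max(2.4, 3.75) = 3.75.
This density is strictly decreasing in θ, so the posterior mode lies at the lower boundary of the support.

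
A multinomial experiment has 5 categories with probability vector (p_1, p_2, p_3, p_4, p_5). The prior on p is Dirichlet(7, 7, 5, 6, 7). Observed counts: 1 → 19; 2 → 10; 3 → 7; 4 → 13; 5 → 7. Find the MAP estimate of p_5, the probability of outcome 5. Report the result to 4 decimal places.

The posterior is Dirichlet(αᵢ + nᵢ) = Dirichlet(26, 17, 12, 19, 14).
For a Dirichlet(a₁,…,a_K) with all aᵢ > 1, the mode has j-th component (aⱼ − 1)/(Σaᵢ − K).
Here Σaᵢ = 88 and K = 5, so p_5 = (14 − 1)/(88 − 5) = 13/83 ≈ 0.1566.

MAP estimate: 0.1566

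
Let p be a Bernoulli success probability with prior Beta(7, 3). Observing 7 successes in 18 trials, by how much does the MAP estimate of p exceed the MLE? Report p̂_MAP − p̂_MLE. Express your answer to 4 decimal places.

MAP − MLE = 0.1111

Posterior is Beta(14, 14); MAP = (14−1)/(28−2) = 13/26 ≈ 0.50000.
MLE ignores the prior: p̂_MLE = k/n = 7/18 ≈ 0.38889.
Difference = 13/26 − 7/18 = 1/9 ≈ 0.1111.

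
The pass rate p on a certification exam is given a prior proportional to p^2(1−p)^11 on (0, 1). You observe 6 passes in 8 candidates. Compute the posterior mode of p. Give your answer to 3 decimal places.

The prior density ∝ p^2(1−p)^11 is the kernel of Beta(3, 12).
Data: 6 successes in 8 trials. The binomial likelihood contributes p^6(1−p)^2, so the posterior is Beta(3+6, 12+2) = Beta(9, 14).
For Beta(a, b) with a, b > 1 the mode is (a−1)/(a+b−2) = 8/21 ≈ 0.381.

p̂_MAP = 0.381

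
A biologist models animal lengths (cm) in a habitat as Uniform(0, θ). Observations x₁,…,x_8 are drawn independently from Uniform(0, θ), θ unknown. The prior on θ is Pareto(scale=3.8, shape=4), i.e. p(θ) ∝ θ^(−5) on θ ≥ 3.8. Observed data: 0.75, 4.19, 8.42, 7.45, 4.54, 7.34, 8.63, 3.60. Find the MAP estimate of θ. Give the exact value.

The Uniform(0, θ) likelihood is θ^(−n) for θ ≥ max(xᵢ), zero otherwise. Here max(xᵢ) = 8.63.
Posterior ∝ θ^(−5) · θ^(−8) = θ^(−13) on θ ≥ max(3.8, 8.63) = 8.63.
This density is strictly decreasing in θ, so the posterior mode lies at the lower boundary of the support.

θ̂_MAP = 8.63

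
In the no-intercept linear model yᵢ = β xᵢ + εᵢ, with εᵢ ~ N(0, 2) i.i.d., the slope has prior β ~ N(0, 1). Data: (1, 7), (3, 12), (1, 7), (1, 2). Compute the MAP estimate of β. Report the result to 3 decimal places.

β̂_MAP = 3.714

log p(β | y) = −Σ(yᵢ − βxᵢ)²/(2·2) − β²/(2·1) + const.
Setting the derivative to zero: Σxᵢ(yᵢ − βxᵢ)/2 − β/1 = 0, so β = Σxᵢyᵢ / (Σxᵢ² + σ²/τ²).
Σxᵢyᵢ = 1·7 + 3·12 + 1·7 + 1·2 = 52; Σxᵢ² = 12; σ²/τ² = 2.
β̂_MAP = 52 / (12 + 2) = 52/14 ≈ 3.714.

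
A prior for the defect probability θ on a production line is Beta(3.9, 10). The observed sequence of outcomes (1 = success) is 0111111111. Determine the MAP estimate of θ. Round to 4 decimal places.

θ̂_MAP = 0.5434

Prior: Beta(3.9, 10).
Data: 9 successes in 10 trials (from the sequence). The binomial likelihood contributes θ^9(1−θ)^1, so the posterior is Beta(3.9+9, 10+1) = Beta(12.9, 11).
For Beta(a, b) with a, b > 1 the mode is (a−1)/(a+b−2) = 11.9/21.9 ≈ 0.5434.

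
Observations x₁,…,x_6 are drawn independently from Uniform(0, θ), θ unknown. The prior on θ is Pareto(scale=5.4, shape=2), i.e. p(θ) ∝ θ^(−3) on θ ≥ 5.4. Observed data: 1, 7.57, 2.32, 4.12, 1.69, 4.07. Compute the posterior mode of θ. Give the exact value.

The Uniform(0, θ) likelihood is θ^(−n) for θ ≥ max(xᵢ), zero otherwise. Here max(xᵢ) = 7.57.
Posterior ∝ θ^(−3) · θ^(−6) = θ^(−9) on θ ≥ max(5.4, 7.57) = 7.57.
This density is strictly decreasing in θ, so the posterior mode lies at the lower boundary of the support.

θ̂_MAP = 7.57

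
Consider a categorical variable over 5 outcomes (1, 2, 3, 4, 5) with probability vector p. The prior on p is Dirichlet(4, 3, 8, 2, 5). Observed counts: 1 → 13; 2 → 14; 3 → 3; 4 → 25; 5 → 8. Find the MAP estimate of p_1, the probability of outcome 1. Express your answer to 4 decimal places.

The posterior is Dirichlet(αᵢ + nᵢ) = Dirichlet(17, 17, 11, 27, 13).
For a Dirichlet(a₁,…,a_K) with all aᵢ > 1, the mode has j-th component (aⱼ − 1)/(Σaᵢ − K).
Here Σaᵢ = 85 and K = 5, so p_1 = (17 − 1)/(85 − 5) = 16/80 ≈ 0.2000.

MAP estimate: 0.2000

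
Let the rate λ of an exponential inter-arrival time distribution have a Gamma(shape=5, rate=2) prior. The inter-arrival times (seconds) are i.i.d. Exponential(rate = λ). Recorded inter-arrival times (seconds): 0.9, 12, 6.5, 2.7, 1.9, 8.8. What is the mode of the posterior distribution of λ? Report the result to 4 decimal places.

The Exponential(rate=λ) likelihood is ∝ λ^n e^(−λΣtᵢ). Here n = 6 and Σtᵢ = 0.9 + 12 + 6.5 + 2.7 + 1.9 + 8.8 = 32.8.
Posterior ∝ λ^4e^(−2λ) · λ^6e^(−32.8λ) = λ^10e^(−34.8λ), i.e. Gamma(11, 34.8).
Mode = (a−1)/b = 10/34.8 ≈ 0.2874.

λ̂_MAP = 0.2874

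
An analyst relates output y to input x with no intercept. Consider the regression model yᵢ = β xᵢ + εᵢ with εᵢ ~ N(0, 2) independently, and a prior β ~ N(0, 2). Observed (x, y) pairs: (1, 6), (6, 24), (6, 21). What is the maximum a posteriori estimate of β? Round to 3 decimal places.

β̂_MAP = 3.730

log p(β | y) = −Σ(yᵢ − βxᵢ)²/(2·2) − β²/(2·2) + const.
Setting the derivative to zero: Σxᵢ(yᵢ − βxᵢ)/2 − β/2 = 0, so β = Σxᵢyᵢ / (Σxᵢ² + σ²/τ²).
Σxᵢyᵢ = 1·6 + 6·24 + 6·21 = 276; Σxᵢ² = 73; σ²/τ² = 1.
β̂_MAP = 276 / (73 + 1) = 276/74 ≈ 3.730.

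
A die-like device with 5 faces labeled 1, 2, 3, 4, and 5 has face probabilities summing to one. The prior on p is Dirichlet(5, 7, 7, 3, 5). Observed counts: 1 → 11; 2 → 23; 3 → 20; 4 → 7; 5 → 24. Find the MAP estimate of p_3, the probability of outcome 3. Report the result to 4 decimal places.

The posterior is Dirichlet(αᵢ + nᵢ) = Dirichlet(16, 30, 27, 10, 29).
For a Dirichlet(a₁,…,a_K) with all aᵢ > 1, the mode has j-th component (aⱼ − 1)/(Σaᵢ − K).
Here Σaᵢ = 112 and K = 5, so p_3 = (27 − 1)/(112 − 5) = 26/107 ≈ 0.2430.

MAP estimate: 0.2430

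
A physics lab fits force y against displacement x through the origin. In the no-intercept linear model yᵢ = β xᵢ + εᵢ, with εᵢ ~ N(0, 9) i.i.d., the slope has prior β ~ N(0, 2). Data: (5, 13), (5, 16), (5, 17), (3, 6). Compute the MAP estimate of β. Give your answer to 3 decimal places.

β̂_MAP = 2.802

log p(β | y) = −Σ(yᵢ − βxᵢ)²/(2·9) − β²/(2·2) + const.
Setting the derivative to zero: Σxᵢ(yᵢ − βxᵢ)/9 − β/2 = 0, so β = Σxᵢyᵢ / (Σxᵢ² + σ²/τ²).
Σxᵢyᵢ = 5·13 + 5·16 + 5·17 + 3·6 = 248; Σxᵢ² = 84; σ²/τ² = 4.5.
β̂_MAP = 248 / (84 + 4.5) = 248/88.5 ≈ 2.802.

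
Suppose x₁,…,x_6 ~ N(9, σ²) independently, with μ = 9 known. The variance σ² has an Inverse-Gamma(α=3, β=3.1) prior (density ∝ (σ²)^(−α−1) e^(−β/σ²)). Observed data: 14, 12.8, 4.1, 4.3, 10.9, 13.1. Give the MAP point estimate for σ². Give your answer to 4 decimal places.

Sum of squared deviations about the known mean: SS = (14−9)² + (12.8−9)² + (4.1−9)² + (4.3−9)² + (10.9−9)² + (13.1−9)² = 105.96.
The Normal likelihood contributes (σ²)^(−n/2) exp(−SS/(2σ²)), so the posterior is Inverse-Gamma(α + n/2, β + SS/2) = Inverse-Gamma(6, 56.08).
The mode of Inverse-Gamma(a, b) is b/(a+1) = 56.08/7 ≈ 8.0114.

σ̂²_MAP = 8.0114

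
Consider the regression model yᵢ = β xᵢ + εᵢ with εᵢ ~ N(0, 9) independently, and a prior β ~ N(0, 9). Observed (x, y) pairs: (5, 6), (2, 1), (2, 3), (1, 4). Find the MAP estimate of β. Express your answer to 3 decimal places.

log p(β | y) = −Σ(yᵢ − βxᵢ)²/(2·9) − β²/(2·9) + const.
Setting the derivative to zero: Σxᵢ(yᵢ − βxᵢ)/9 − β/9 = 0, so β = Σxᵢyᵢ / (Σxᵢ² + σ²/τ²).
Σxᵢyᵢ = 5·6 + 2·1 + 2·3 + 1·4 = 42; Σxᵢ² = 34; σ²/τ² = 1.
β̂_MAP = 42 / (34 + 1) = 42/35 ≈ 1.200.

β̂_MAP = 1.200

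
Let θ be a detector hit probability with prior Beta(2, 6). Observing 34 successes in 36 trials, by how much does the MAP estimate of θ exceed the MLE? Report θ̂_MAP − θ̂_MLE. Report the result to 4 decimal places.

Posterior is Beta(36, 8); MAP = (36−1)/(44−2) = 35/42 ≈ 0.83333.
MLE ignores the prior: θ̂_MLE = k/n = 34/36 ≈ 0.94444.
Difference = 35/42 − 34/36 = -1/9 ≈ -0.1111.

MAP − MLE = -0.1111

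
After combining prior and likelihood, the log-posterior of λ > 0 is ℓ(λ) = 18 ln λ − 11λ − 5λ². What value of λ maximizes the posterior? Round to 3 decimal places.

λ̂_MAP = 0.900

ℓ'(λ) = 18/λ − 11 − 10λ. Setting this to zero and multiplying by λ: 10λ² + 11λ − 18 = 0.
λ = (−11 + √(11² + 4·10·18)) / (2·10) = (−11 + √841) / 20 = (−11 + 29)/20 = 9/10.
ℓ''(λ) = −18/λ² − 10 < 0, confirming a maximum.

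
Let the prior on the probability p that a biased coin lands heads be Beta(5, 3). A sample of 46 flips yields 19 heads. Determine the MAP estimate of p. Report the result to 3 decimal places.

p̂_MAP = 0.442

Prior: Beta(5, 3).
Data: 19 successes in 46 trials. The binomial likelihood contributes p^19(1−p)^27, so the posterior is Beta(5+19, 3+27) = Beta(24, 30).
For Beta(a, b) with a, b > 1 the mode is (a−1)/(a+b−2) = 23/52 ≈ 0.442.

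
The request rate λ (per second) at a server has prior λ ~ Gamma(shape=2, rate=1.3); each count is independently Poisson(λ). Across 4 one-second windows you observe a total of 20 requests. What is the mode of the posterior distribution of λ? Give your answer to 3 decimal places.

λ̂_MAP = 3.962

Σxᵢ = 20, n = 4.
Posterior ∝ λe^(−1.3λ) · λ^20e^(−4λ) = λ^21e^(−5.3λ), i.e. Gamma(shape=22, rate=5.3).
The mode of a Gamma(a, b) with a ≥ 1 (shape–rate) is (a−1)/b = 21/5.3 ≈ 3.962.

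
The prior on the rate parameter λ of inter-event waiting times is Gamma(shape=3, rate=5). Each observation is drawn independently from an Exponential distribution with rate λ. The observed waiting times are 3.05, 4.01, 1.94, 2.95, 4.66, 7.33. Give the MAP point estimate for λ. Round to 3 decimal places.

λ̂_MAP = 0.276

The Exponential(rate=λ) likelihood is ∝ λ^n e^(−λΣtᵢ). Here n = 6 and Σtᵢ = 3.05 + 4.01 + 1.94 + 2.95 + 4.66 + 7.33 = 23.94.
Posterior ∝ λ^2e^(−5λ) · λ^6e^(−23.94λ) = λ^8e^(−28.94λ), i.e. Gamma(9, 28.94).
Mode = (a−1)/b = 8/28.94 ≈ 0.276.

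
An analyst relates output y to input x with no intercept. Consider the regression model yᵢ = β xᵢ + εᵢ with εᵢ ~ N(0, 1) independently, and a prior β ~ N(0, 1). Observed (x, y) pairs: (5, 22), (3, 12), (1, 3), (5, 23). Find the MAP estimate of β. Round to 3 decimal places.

β̂_MAP = 4.328

log p(β | y) = −Σ(yᵢ − βxᵢ)²/(2·1) − β²/(2·1) + const.
Setting the derivative to zero: Σxᵢ(yᵢ − βxᵢ)/1 − β/1 = 0, so β = Σxᵢyᵢ / (Σxᵢ² + σ²/τ²).
Σxᵢyᵢ = 5·22 + 3·12 + 1·3 + 5·23 = 264; Σxᵢ² = 60; σ²/τ² = 1.
β̂_MAP = 264 / (60 + 1) = 264/61 ≈ 4.328.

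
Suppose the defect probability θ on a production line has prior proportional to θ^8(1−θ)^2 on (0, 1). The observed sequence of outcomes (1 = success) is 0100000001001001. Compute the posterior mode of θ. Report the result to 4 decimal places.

θ̂_MAP = 0.4615

The prior density ∝ θ^8(1−θ)^2 is the kernel of Beta(9, 3).
Data: 4 successes in 16 trials (from the sequence). The binomial likelihood contributes θ^4(1−θ)^12, so the posterior is Beta(9+4, 3+12) = Beta(13, 15).
For Beta(a, b) with a, b > 1 the mode is (a−1)/(a+b−2) = 12/26 ≈ 0.4615.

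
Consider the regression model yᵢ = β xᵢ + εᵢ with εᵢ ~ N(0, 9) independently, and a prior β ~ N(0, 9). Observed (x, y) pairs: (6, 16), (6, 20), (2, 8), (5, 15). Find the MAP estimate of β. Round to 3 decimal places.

log p(β | y) = −Σ(yᵢ − βxᵢ)²/(2·9) − β²/(2·9) + const.
Setting the derivative to zero: Σxᵢ(yᵢ − βxᵢ)/9 − β/9 = 0, so β = Σxᵢyᵢ / (Σxᵢ² + σ²/τ²).
Σxᵢyᵢ = 6·16 + 6·20 + 2·8 + 5·15 = 307; Σxᵢ² = 101; σ²/τ² = 1.
β̂_MAP = 307 / (101 + 1) = 307/102 ≈ 3.010.

β̂_MAP = 3.010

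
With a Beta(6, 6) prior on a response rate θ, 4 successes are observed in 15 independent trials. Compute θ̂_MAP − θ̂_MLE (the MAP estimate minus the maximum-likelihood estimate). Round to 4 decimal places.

MAP − MLE = 0.0933

Posterior is Beta(10, 17); MAP = (10−1)/(27−2) = 9/25 ≈ 0.36000.
MLE ignores the prior: θ̂_MLE = k/n = 4/15 ≈ 0.26667.
Difference = 9/25 − 4/15 = 7/75 ≈ 0.0933.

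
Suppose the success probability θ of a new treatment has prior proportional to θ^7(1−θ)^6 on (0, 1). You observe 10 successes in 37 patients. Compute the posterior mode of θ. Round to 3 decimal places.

θ̂_MAP = 0.340

The prior density ∝ θ^7(1−θ)^6 is the kernel of Beta(8, 7).
Data: 10 successes in 37 trials. The binomial likelihood contributes θ^10(1−θ)^27, so the posterior is Beta(8+10, 7+27) = Beta(18, 34).
For Beta(a, b) with a, b > 1 the mode is (a−1)/(a+b−2) = 17/50 ≈ 0.340.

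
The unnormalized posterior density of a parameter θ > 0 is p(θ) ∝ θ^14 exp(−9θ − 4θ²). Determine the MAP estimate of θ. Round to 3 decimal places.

ℓ'(θ) = 14/θ − 9 − 8θ. Setting this to zero and multiplying by θ: 8θ² + 9θ − 14 = 0.
θ = (−9 + √(9² + 4·8·14)) / (2·8) = (−9 + √529) / 16 = (−9 + 23)/16 = 7/8.
ℓ''(θ) = −14/θ² − 8 < 0, confirming a maximum.

θ̂_MAP = 0.875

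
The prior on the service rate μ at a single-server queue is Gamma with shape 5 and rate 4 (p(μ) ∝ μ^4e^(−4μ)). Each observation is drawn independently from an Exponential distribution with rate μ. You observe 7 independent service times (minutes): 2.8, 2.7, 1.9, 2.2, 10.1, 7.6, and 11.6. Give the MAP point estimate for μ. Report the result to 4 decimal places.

μ̂_MAP = 0.2564

The Exponential(rate=μ) likelihood is ∝ μ^n e^(−μΣtᵢ). Here n = 7 and Σtᵢ = 2.8 + 2.7 + 1.9 + 2.2 + 10.1 + 7.6 + 11.6 = 38.9.
Posterior ∝ μ^4e^(−4μ) · μ^7e^(−38.9μ) = μ^11e^(−42.9μ), i.e. Gamma(12, 42.9).
Mode = (a−1)/b = 11/42.9 ≈ 0.2564.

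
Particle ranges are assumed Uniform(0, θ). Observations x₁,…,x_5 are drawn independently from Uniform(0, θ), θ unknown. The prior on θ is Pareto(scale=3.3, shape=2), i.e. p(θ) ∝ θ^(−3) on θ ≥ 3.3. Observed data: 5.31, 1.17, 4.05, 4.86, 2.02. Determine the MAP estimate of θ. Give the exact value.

The Uniform(0, θ) likelihood is θ^(−n) for θ ≥ max(xᵢ), zero otherwise. Here max(xᵢ) = 5.31.
Posterior ∝ θ^(−3) · θ^(−5) = θ^(−8) on θ ≥ max(3.3, 5.31) = 5.31.
This density is strictly decreasing in θ, so the posterior mode lies at the lower boundary of the support.

θ̂_MAP = 5.31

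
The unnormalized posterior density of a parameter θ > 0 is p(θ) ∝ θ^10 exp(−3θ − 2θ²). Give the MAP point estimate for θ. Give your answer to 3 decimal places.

θ̂_MAP = 1.250

ℓ'(θ) = 10/θ − 3 − 4θ. Setting this to zero and multiplying by θ: 4θ² + 3θ − 10 = 0.
θ = (−3 + √(3² + 4·4·10)) / (2·4) = (−3 + √169) / 8 = (−3 + 13)/8 = 5/4.
ℓ''(θ) = −10/θ² − 4 < 0, confirming a maximum.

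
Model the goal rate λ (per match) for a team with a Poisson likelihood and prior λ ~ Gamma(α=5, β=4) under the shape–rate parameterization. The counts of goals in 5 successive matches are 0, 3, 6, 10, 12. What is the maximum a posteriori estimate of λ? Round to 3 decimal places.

Σxᵢ = 0+3+6+10+12 = 31, with n = 5.
Posterior ∝ λ^4e^(−4λ) · λ^31e^(−5λ) = λ^35e^(−9λ), i.e. Gamma(shape=36, rate=9).
The mode of a Gamma(a, b) with a ≥ 1 (shape–rate) is (a−1)/b = 35/9 ≈ 3.889.

λ̂_MAP = 3.889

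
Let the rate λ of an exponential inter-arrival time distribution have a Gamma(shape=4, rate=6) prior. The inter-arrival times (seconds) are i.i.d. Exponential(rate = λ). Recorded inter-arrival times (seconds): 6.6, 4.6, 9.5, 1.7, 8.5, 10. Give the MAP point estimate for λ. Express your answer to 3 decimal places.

λ̂_MAP = 0.192

The Exponential(rate=λ) likelihood is ∝ λ^n e^(−λΣtᵢ). Here n = 6 and Σtᵢ = 6.6 + 4.6 + 9.5 + 1.7 + 8.5 + 10 = 40.9.
Posterior ∝ λ^3e^(−6λ) · λ^6e^(−40.9λ) = λ^9e^(−46.9λ), i.e. Gamma(10, 46.9).
Mode = (a−1)/b = 9/46.9 ≈ 0.192.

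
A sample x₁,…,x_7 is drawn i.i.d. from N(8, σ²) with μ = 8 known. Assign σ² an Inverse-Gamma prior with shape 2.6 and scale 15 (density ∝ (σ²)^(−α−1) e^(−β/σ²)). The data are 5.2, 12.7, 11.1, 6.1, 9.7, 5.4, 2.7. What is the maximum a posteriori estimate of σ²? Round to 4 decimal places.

σ̂²_MAP = 7.8092

Sum of squared deviations about the known mean: SS = (5.2−8)² + (12.7−8)² + (11.1−8)² + (6.1−8)² + (9.7−8)² + (5.4−8)² + (2.7−8)² = 80.89.
The Normal likelihood contributes (σ²)^(−n/2) exp(−SS/(2σ²)), so the posterior is Inverse-Gamma(α + n/2, β + SS/2) = Inverse-Gamma(6.1, 55.445).
The mode of Inverse-Gamma(a, b) is b/(a+1) = 55.445/7.1 ≈ 7.8092.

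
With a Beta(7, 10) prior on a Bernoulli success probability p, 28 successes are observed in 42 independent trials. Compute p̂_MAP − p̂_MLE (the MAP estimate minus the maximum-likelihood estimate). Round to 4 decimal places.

Posterior is Beta(35, 24); MAP = (35−1)/(59−2) = 34/57 ≈ 0.59649.
MLE ignores the prior: p̂_MLE = k/n = 28/42 ≈ 0.66667.
Difference = 34/57 − 28/42 = -4/57 ≈ -0.0702.

MAP − MLE = -0.0702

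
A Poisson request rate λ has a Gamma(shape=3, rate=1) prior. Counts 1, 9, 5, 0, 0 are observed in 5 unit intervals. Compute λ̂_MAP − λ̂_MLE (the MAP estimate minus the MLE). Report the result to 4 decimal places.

Σxᵢ = 15. Posterior is Gamma(18, 6); MAP = (18−1)/6 = 17/6 ≈ 2.83333.
MLE = x̄ = 15/5 ≈ 3.00000.
Difference = 17/6 − 15/5 = -1/6 ≈ -0.1667.

MAP − MLE = -0.1667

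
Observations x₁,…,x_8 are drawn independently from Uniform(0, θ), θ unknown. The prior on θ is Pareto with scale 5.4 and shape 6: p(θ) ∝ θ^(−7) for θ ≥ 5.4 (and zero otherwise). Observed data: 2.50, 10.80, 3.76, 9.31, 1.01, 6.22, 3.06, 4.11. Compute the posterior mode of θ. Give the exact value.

θ̂_MAP = 10.80

The Uniform(0, θ) likelihood is θ^(−n) for θ ≥ max(xᵢ), zero otherwise. Here max(xᵢ) = 10.80.
Posterior ∝ θ^(−7) · θ^(−8) = θ^(−15) on θ ≥ max(5.4, 10.80) = 10.80.
This density is strictly decreasing in θ, so the posterior mode lies at the lower boundary of the support.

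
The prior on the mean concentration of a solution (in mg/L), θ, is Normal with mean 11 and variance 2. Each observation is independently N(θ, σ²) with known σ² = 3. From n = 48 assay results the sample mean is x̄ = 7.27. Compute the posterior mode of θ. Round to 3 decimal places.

n = 48, x̄ = 7.27.
For a Normal prior and Normal likelihood with known variance, the posterior is Normal; its mode equals its mean, the precision-weighted average.
Prior precision 1/σ₀² = 1/2 = 0.5; data precision n/σ² = 48/3 = 16.
θ̂ = (0.5·11 + 16·7.27) / (0.5 + 16) = 121.82/16.5 = 6091/825 ≈ 7.383.

θ̂_MAP = 7.383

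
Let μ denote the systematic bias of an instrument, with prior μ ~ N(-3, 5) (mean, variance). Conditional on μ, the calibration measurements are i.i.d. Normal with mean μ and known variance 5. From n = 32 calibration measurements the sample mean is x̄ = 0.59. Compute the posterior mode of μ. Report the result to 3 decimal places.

μ̂_MAP = 0.481

n = 32, x̄ = 0.59.
For a Normal prior and Normal likelihood with known variance, the posterior is Normal; its mode equals its mean, the precision-weighted average.
Prior precision 1/σ₀² = 1/5 = 0.2; data precision n/σ² = 32/5 = 6.4.
μ̂ = (0.2·(-3) + 6.4·0.59) / (0.2 + 6.4) = 3.176/6.6 = 397/825 ≈ 0.481.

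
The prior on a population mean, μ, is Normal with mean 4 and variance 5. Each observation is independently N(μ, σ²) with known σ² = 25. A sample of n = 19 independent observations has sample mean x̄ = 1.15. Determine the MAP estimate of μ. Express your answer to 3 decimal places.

n = 19, x̄ = 1.15.
For a Normal prior and Normal likelihood with known variance, the posterior is Normal; its mode equals its mean, the precision-weighted average.
Prior precision 1/σ₀² = 1/5 = 0.2; data precision n/σ² = 19/25 = 0.76.
μ̂ = (0.2·4 + 0.76·1.15) / (0.2 + 0.76) = 1.674/0.96 = 1.74375 ≈ 1.744.

μ̂_MAP = 1.744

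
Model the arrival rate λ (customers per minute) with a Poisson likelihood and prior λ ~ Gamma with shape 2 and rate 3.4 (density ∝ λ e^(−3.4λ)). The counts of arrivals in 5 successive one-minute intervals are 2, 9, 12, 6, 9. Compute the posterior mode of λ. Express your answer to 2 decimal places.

λ̂_MAP = 4.64

Σxᵢ = 2+9+12+6+9 = 38, with n = 5.
Posterior ∝ λe^(−3.4λ) · λ^38e^(−5λ) = λ^39e^(−8.4λ), i.e. Gamma(shape=40, rate=8.4).
The mode of a Gamma(a, b) with a ≥ 1 (shape–rate) is (a−1)/b = 39/8.4 ≈ 4.64.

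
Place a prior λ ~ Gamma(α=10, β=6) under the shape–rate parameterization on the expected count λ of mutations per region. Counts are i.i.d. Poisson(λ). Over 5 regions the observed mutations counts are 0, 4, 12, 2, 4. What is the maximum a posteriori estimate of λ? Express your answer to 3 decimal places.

λ̂_MAP = 2.818

Σxᵢ = 0+4+12+2+4 = 22, with n = 5.
Posterior ∝ λ^9e^(−6λ) · λ^22e^(−5λ) = λ^31e^(−11λ), i.e. Gamma(shape=32, rate=11).
The mode of a Gamma(a, b) with a ≥ 1 (shape–rate) is (a−1)/b = 31/11 ≈ 2.818.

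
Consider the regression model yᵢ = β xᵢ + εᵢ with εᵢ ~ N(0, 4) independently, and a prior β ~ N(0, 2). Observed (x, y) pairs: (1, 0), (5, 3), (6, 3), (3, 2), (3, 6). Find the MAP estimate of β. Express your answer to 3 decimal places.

β̂_MAP = 0.695

log p(β | y) = −Σ(yᵢ − βxᵢ)²/(2·4) − β²/(2·2) + const.
Setting the derivative to zero: Σxᵢ(yᵢ − βxᵢ)/4 − β/2 = 0, so β = Σxᵢyᵢ / (Σxᵢ² + σ²/τ²).
Σxᵢyᵢ = 1·0 + 5·3 + 6·3 + 3·2 + 3·6 = 57; Σxᵢ² = 80; σ²/τ² = 2.
β̂_MAP = 57 / (80 + 2) = 57/82 ≈ 0.695.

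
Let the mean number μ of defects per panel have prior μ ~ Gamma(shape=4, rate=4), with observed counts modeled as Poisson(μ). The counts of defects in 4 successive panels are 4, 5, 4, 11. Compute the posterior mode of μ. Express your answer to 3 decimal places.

μ̂_MAP = 3.375

Σxᵢ = 4+5+4+11 = 24, with n = 4.
Posterior ∝ μ^3e^(−4μ) · μ^24e^(−4μ) = μ^27e^(−8μ), i.e. Gamma(shape=28, rate=8).
The mode of a Gamma(a, b) with a ≥ 1 (shape–rate) is (a−1)/b = 27/8 ≈ 3.375.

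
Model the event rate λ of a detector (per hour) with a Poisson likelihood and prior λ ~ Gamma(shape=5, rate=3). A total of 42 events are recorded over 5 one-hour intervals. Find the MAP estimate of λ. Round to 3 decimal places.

λ̂_MAP = 5.750

Σxᵢ = 42, n = 5.
Posterior ∝ λ^4e^(−3λ) · λ^42e^(−5λ) = λ^46e^(−8λ), i.e. Gamma(shape=47, rate=8).
The mode of a Gamma(a, b) with a ≥ 1 (shape–rate) is (a−1)/b = 46/8 ≈ 5.750.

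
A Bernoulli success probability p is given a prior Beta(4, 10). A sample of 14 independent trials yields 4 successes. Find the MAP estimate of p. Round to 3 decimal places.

p̂_MAP = 0.269

Prior: Beta(4, 10).
Data: 4 successes in 14 trials. The binomial likelihood contributes p^4(1−p)^10, so the posterior is Beta(4+4, 10+10) = Beta(8, 20).
For Beta(a, b) with a, b > 1 the mode is (a−1)/(a+b−2) = 7/26 ≈ 0.269.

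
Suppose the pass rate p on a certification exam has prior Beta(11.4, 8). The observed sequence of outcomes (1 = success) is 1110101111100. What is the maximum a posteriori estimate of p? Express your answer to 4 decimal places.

Prior: Beta(11.4, 8).
Data: 9 successes in 13 trials (from the sequence). The binomial likelihood contributes p^9(1−p)^4, so the posterior is Beta(11.4+9, 8+4) = Beta(20.4, 12).
For Beta(a, b) with a, b > 1 the mode is (a−1)/(a+b−2) = 19.4/30.4 ≈ 0.6382.

p̂_MAP = 0.6382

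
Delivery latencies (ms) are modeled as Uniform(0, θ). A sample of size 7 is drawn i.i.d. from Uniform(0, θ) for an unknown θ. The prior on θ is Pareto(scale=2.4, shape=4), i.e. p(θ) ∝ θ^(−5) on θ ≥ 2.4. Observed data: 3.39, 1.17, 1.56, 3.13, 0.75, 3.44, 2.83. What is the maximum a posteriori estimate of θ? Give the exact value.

θ̂_MAP = 3.44

The Uniform(0, θ) likelihood is θ^(−n) for θ ≥ max(xᵢ), zero otherwise. Here max(xᵢ) = 3.44.
Posterior ∝ θ^(−5) · θ^(−7) = θ^(−12) on θ ≥ max(2.4, 3.44) = 3.44.
This density is strictly decreasing in θ, so the posterior mode lies at the lower boundary of the support.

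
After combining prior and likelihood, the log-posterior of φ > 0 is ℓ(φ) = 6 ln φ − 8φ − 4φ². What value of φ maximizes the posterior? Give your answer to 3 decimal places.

ℓ'(φ) = 6/φ − 8 − 8φ. Setting this to zero and multiplying by φ: 8φ² + 8φ − 6 = 0.
φ = (−8 + √(8² + 4·8·6)) / (2·8) = (−8 + √256) / 16 = (−8 + 16)/16 = 1/2.
ℓ''(φ) = −6/φ² − 8 < 0, confirming a maximum.

φ̂_MAP = 0.500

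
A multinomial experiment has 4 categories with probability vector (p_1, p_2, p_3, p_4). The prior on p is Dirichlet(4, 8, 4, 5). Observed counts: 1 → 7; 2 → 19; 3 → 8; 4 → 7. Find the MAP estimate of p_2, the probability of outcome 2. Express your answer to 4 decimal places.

MAP estimate: 0.4483

The posterior is Dirichlet(αᵢ + nᵢ) = Dirichlet(11, 27, 12, 12).
For a Dirichlet(a₁,…,a_K) with all aᵢ > 1, the mode has j-th component (aⱼ − 1)/(Σaᵢ − K).
Here Σaᵢ = 62 and K = 4, so p_2 = (27 − 1)/(62 − 4) = 26/58 ≈ 0.4483.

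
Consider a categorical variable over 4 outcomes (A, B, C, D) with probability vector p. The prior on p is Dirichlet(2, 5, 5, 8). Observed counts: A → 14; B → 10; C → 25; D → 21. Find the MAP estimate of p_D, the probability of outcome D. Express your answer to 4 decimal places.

The posterior is Dirichlet(αᵢ + nᵢ) = Dirichlet(16, 15, 30, 29).
For a Dirichlet(a₁,…,a_K) with all aᵢ > 1, the mode has j-th component (aⱼ − 1)/(Σaᵢ − K).
Here Σaᵢ = 90 and K = 4, so p_D = (29 − 1)/(90 − 4) = 28/86 ≈ 0.3256.

MAP estimate of p_D = 0.3256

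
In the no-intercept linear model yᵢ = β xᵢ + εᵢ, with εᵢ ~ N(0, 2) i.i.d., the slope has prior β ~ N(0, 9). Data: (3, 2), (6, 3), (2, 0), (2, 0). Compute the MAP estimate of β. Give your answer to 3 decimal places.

log p(β | y) = −Σ(yᵢ − βxᵢ)²/(2·2) − β²/(2·9) + const.
Setting the derivative to zero: Σxᵢ(yᵢ − βxᵢ)/2 − β/9 = 0, so β = Σxᵢyᵢ / (Σxᵢ² + σ²/τ²).
Σxᵢyᵢ = 3·2 + 6·3 + 2·0 + 2·0 = 24; Σxᵢ² = 53; σ²/τ² = 2/9.
β̂_MAP = 24 / (53 + 2/9) = 24/(479/9) = 216/479 ≈ 0.451.

β̂_MAP = 0.451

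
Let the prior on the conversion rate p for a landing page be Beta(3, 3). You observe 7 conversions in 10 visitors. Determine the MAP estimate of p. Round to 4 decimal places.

Prior: Beta(3, 3).
Data: 7 successes in 10 trials. The binomial likelihood contributes p^7(1−p)^3, so the posterior is Beta(3+7, 3+3) = Beta(10, 6).
For Beta(a, b) with a, b > 1 the mode is (a−1)/(a+b−2) = 9/14 ≈ 0.6429.

p̂_MAP = 0.6429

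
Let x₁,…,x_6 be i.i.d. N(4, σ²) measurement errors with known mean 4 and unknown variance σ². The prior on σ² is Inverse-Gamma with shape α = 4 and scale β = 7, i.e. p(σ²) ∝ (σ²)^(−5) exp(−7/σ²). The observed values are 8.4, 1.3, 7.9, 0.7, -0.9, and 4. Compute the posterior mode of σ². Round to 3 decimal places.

σ̂²_MAP = 5.673

Sum of squared deviations about the known mean: SS = (8.4−4)² + (1.3−4)² + (7.9−4)² + (0.7−4)² + (-0.9−4)² + (4−4)² = 76.76.
The Normal likelihood contributes (σ²)^(−n/2) exp(−SS/(2σ²)), so the posterior is Inverse-Gamma(α + n/2, β + SS/2) = Inverse-Gamma(7, 45.38).
The mode of Inverse-Gamma(a, b) is b/(a+1) = 45.38/8 ≈ 5.673.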